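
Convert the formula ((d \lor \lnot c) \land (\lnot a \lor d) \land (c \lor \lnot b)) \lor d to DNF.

((d \lor \lnot c) \land (\lnot a \lor d) \land (c \lor \lnot b)) \lor d
≡ (d \land \lnot a \land c) \lor (d \land \lnot a \land \lnot b) \lor (d \land d \land c) \lor (d \land d \land \lnot b) \lor (\lnot c \land \lnot a \land c) \lor (\lnot c \land \lnot a \land \lnot b) \lor (\lnot c \land d \land c) \lor (\lnot c \land d \land \lnot b) \lor d
≡ (\lnot c \land \lnot a \land \lnot b) \lor d

(\lnot c \land \lnot a \land \lnot b) \lor d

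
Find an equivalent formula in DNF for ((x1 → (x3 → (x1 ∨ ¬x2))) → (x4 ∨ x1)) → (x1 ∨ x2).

((x1 → (x3 → (x1 ∨ ¬x2))) → (x4 ∨ x1)) → (x1 ∨ x2)
≡ ¬((x1 → (x3 → (x1 ∨ ¬x2))) → (x4 ∨ x1)) ∨ x1 ∨ x2   (eliminate →)
≡ ¬(¬(x1 → (x3 → (x1 ∨ ¬x2))) ∨ x4 ∨ x1) ∨ x1 ∨ x2   (eliminate →)
≡ ¬(¬(¬x1 ∨ (x3 → (x1 ∨ ¬x2))) ∨ x4 ∨ x1) ∨ x1 ∨ x2   (eliminate →)
≡ ¬(¬(¬x1 ∨ ¬x3 ∨ x1 ∨ ¬x2) ∨ x4 ∨ x1) ∨ x1 ∨ x2   (eliminate →)
≡ (¬¬(¬x1 ∨ ¬x3 ∨ x1 ∨ ¬x2) ∧ ¬x4 ∧ ¬x1) ∨ x1 ∨ x2   (De Morgan)
≡ ((¬x1 ∨ ¬x3 ∨ x1 ∨ ¬x2) ∧ ¬x4 ∧ ¬x1) ∨ x1 ∨ x2   (double negation)
≡ (¬x1 ∧ ¬x4 ∧ ¬x1) ∨ (¬x3 ∧ ¬x4 ∧ ¬x1) ∨ (x1 ∧ ¬x4 ∧ ¬x1) ∨ (¬x2 ∧ ¬x4 ∧ ¬x1) ∨ x1 ∨ x2   (distribute ∧ over ∨)
≡ (¬x1 ∧ ¬x4) ∨ x1 ∨ x2   (simplify)

(¬x1 ∧ ¬x4) ∨ x1 ∨ x2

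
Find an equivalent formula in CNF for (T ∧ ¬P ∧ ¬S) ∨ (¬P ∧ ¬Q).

(T ∨ ¬Q) ∧ ¬P ∧ (¬S ∨ ¬Q)

(T ∧ ¬P ∧ ¬S) ∨ (¬P ∧ ¬Q)
≡ (T ∨ ¬P) ∧ (T ∨ ¬Q) ∧ (¬P ∨ ¬P) ∧ (¬P ∨ ¬Q) ∧ (¬S ∨ ¬P) ∧ (¬S ∨ ¬Q)   [distribute ∨ over ∧]
≡ (T ∨ ¬Q) ∧ ¬P ∧ (¬S ∨ ¬Q)   [simplify]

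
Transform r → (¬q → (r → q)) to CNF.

r → (¬q → (r → q))
⇔ ¬r ∨ (¬q → (r → q))   [eliminate →]
⇔ ¬r ∨ ¬¬q ∨ (r → q)   [eliminate →]
⇔ ¬r ∨ ¬¬q ∨ ¬r ∨ q   [eliminate →]
⇔ ¬r ∨ q ∨ ¬r ∨ q   [double negation]
⇔ ¬r ∨ q   [simplify]

¬r ∨ q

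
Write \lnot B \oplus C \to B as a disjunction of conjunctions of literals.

\lnot B \oplus C \to B
≡ \lnot (\lnot B \oplus C) \lor B   [eliminate \to]
≡ \lnot (\lnot B \land \lnot C \lor \lnot \lnot B \land C) \lor B   [expand \oplus]
≡ \lnot (\lnot B \land \lnot C) \land \lnot (\lnot \lnot B \land C) \lor B   [De Morgan]
≡ (\lnot \lnot B \lor \lnot \lnot C) \land \lnot (\lnot \lnot B \land C) \lor B   [De Morgan]
≡ (B \lor \lnot \lnot C) \land \lnot (\lnot \lnot B \land C) \lor B   [double negation]
≡ (B \lor C) \land \lnot (\lnot \lnot B \land C) \lor B   [double negation]
≡ (B \lor C) \land (\lnot \lnot \lnot B \lor \lnot C) \lor B   [De Morgan]
≡ (B \lor C) \land (\lnot B \lor \lnot C) \lor B   [double negation]
≡ B \land \lnot B \lor B \land \lnot C \lor C \land \lnot B \lor C \land \lnot C \lor B   [distribute \land over \lor]
≡ C \land \lnot B \lor B   [simplify]

C \land \lnot B \lor B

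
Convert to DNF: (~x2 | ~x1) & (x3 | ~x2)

(~x2 | ~x1) & (x3 | ~x2)
≡ (~x2 & x3) | (~x2 & ~x2) | (~x1 & x3) | (~x1 & ~x2)   [distribute & over |]
≡ ~x2 | (~x1 & x3)   [simplify]

~x2 | (~x1 & x3)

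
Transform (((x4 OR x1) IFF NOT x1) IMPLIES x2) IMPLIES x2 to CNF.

(NOT x1 OR x2) AND (x1 OR x4 OR x2)

(((x4 OR x1) IFF NOT x1) IMPLIES x2) IMPLIES x2
⇔ NOT (((x4 OR x1) IFF NOT x1) IMPLIES x2) OR x2   (eliminate IMPLIES)
⇔ NOT (NOT ((x4 OR x1) IFF NOT x1) OR x2) OR x2   (eliminate IMPLIES)
⇔ NOT (NOT (((x4 OR x1) IMPLIES NOT x1) AND (NOT x1 IMPLIES (x4 OR x1))) OR x2) OR x2   (eliminate IFF)
⇔ NOT (NOT ((NOT (x4 OR x1) OR NOT x1) AND (NOT x1 IMPLIES (x4 OR x1))) OR x2) OR x2   (eliminate IMPLIES)
⇔ NOT (NOT ((NOT (x4 OR x1) OR NOT x1) AND (NOT NOT x1 OR x4 OR x1)) OR x2) OR x2   (eliminate IMPLIES)
⇔ (NOT NOT ((NOT (x4 OR x1) OR NOT x1) AND (NOT NOT x1 OR x4 OR x1)) AND NOT x2) OR x2   (De Morgan)
⇔ ((NOT (x4 OR x1) OR NOT x1) AND (NOT NOT x1 OR x4 OR x1) AND NOT x2) OR x2   (double negation)
⇔ (((NOT x4 AND NOT x1) OR NOT x1) AND (NOT NOT x1 OR x4 OR x1) AND NOT x2) OR x2   (De Morgan)
⇔ (((NOT x4 AND NOT x1) OR NOT x1) AND (x1 OR x4 OR x1) AND NOT x2) OR x2   (double negation)
⇔ (NOT x4 OR NOT x1 OR x2) AND (NOT x1 OR NOT x1 OR x2) AND (x1 OR x4 OR x1 OR x2) AND (NOT x2 OR x2)   (distribute OR over AND)
⇔ (NOT x1 OR x2) AND (x1 OR x4 OR x2)   (simplify)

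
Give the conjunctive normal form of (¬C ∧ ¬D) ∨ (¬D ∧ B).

(¬C ∧ ¬D) ∨ (¬D ∧ B)
≡ (¬C ∨ ¬D) ∧ (¬C ∨ B) ∧ (¬D ∨ ¬D) ∧ (¬D ∨ B)   [distribute ∨ over ∧]
≡ (¬C ∨ B) ∧ ¬D   [simplify]

(¬C ∨ B) ∧ ¬D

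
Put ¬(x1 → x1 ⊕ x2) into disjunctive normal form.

x1 ∧ x2

¬(x1 → x1 ⊕ x2)
≡ ¬(¬x1 ∨ (x1 ⊕ x2))   [eliminate →]
≡ ¬(¬x1 ∨ x1 ∧ ¬x2 ∨ ¬x1 ∧ x2)   [expand ⊕]
≡ ¬¬x1 ∧ ¬(x1 ∧ ¬x2) ∧ ¬(¬x1 ∧ x2)   [De Morgan]
≡ x1 ∧ ¬(x1 ∧ ¬x2) ∧ ¬(¬x1 ∧ x2)   [double negation]
≡ x1 ∧ (¬x1 ∨ ¬¬x2) ∧ ¬(¬x1 ∧ x2)   [De Morgan]
≡ x1 ∧ (¬x1 ∨ x2) ∧ ¬(¬x1 ∧ x2)   [double negation]
≡ x1 ∧ (¬x1 ∨ x2) ∧ (¬¬x1 ∨ ¬x2)   [De Morgan]
≡ x1 ∧ (¬x1 ∨ x2) ∧ (x1 ∨ ¬x2)   [double negation]
≡ x1 ∧ ¬x1 ∧ x1 ∨ x1 ∧ ¬x1 ∧ ¬x2 ∨ x1 ∧ x2 ∧ x1 ∨ x1 ∧ x2 ∧ ¬x2   [distribute ∧ over ∨]
≡ x1 ∧ x2   [simplify]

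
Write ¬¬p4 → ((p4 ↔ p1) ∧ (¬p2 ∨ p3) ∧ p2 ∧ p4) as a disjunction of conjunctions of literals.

¬¬p4 → ((p4 ↔ p1) ∧ (¬p2 ∨ p3) ∧ p2 ∧ p4)
= ¬¬¬p4 ∨ ((p4 ↔ p1) ∧ (¬p2 ∨ p3) ∧ p2 ∧ p4)   [eliminate →]
= ¬¬¬p4 ∨ ((p4 → p1) ∧ (p1 → p4) ∧ (¬p2 ∨ p3) ∧ p2 ∧ p4)   [eliminate ↔]
= ¬¬¬p4 ∨ ((¬p4 ∨ p1) ∧ (p1 → p4) ∧ (¬p2 ∨ p3) ∧ p2 ∧ p4)   [eliminate →]
= ¬¬¬p4 ∨ ((¬p4 ∨ p1) ∧ (¬p1 ∨ p4) ∧ (¬p2 ∨ p3) ∧ p2 ∧ p4)   [eliminate →]
= ¬p4 ∨ ((¬p4 ∨ p1) ∧ (¬p1 ∨ p4) ∧ (¬p2 ∨ p3) ∧ p2 ∧ p4)   [double negation]
= ¬p4 ∨ (¬p4 ∧ ¬p1 ∧ ¬p2 ∧ p2 ∧ p4) ∨ (¬p4 ∧ ¬p1 ∧ p3 ∧ p2 ∧ p4) ∨ (¬p4 ∧ p4 ∧ ¬p2 ∧ p2 ∧ p4) ∨ (¬p4 ∧ p4 ∧ p3 ∧ p2 ∧ p4) ∨ (p1 ∧ ¬p1 ∧ ¬p2 ∧ p2 ∧ p4) ∨ (p1 ∧ ¬p1 ∧ p3 ∧ p2 ∧ p4) ∨ (p1 ∧ p4 ∧ ¬p2 ∧ p2 ∧ p4) ∨ (p1 ∧ p4 ∧ p3 ∧ p2 ∧ p4)   [distribute ∧ over ∨]
= ¬p4 ∨ (p1 ∧ p4 ∧ p3 ∧ p2)   [simplify]

¬p4 ∨ (p1 ∧ p4 ∧ p3 ∧ p2)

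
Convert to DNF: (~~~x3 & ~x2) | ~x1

(~~~x3 & ~x2) | ~x1
⇔ (~x3 & ~x2) | ~x1   (double negation)

(~x3 & ~x2) | ~x1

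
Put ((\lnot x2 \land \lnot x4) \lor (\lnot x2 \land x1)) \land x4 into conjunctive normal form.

\lnot x2 \land (\lnot x4 \lor x1) \land x4

((\lnot x2 \land \lnot x4) \lor (\lnot x2 \land x1)) \land x4
⇔ (\lnot x2 \lor \lnot x2) \land (\lnot x2 \lor x1) \land (\lnot x4 \lor \lnot x2) \land (\lnot x4 \lor x1) \land x4   [distribute \lor over \land]
⇔ \lnot x2 \land (\lnot x4 \lor x1) \land x4   [simplify]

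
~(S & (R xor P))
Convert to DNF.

~S | (~R & ~P) | (P & R)

~(S & (R xor P))
= ~(S & ((R & ~P) | (~R & P)))
= ~S | ~((R & ~P) | (~R & P))
= ~S | (~(R & ~P) & ~(~R & P))
= ~S | ((~R | ~~P) & ~(~R & P))
= ~S | ((~R | P) & ~(~R & P))
= ~S | ((~R | P) & (~~R | ~P))
= ~S | ((~R | P) & (R | ~P))
= ~S | (~R & R) | (~R & ~P) | (P & R) | (P & ~P)
= ~S | (~R & ~P) | (P & R)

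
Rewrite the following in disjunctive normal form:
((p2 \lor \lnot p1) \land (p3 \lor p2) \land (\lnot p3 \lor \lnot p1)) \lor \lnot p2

(p2 \land \lnot p3) \lor (p2 \land \lnot p1) \lor (\lnot p1 \land p3) \lor \lnot p2

((p2 \lor \lnot p1) \land (p3 \lor p2) \land (\lnot p3 \lor \lnot p1)) \lor \lnot p2
⇔ (p2 \land p3 \land \lnot p3) \lor (p2 \land p3 \land \lnot p1) \lor (p2 \land p2 \land \lnot p3) \lor (p2 \land p2 \land \lnot p1) \lor (\lnot p1 \land p3 \land \lnot p3) \lor (\lnot p1 \land p3 \land \lnot p1) \lor (\lnot p1 \land p2 \land \lnot p3) \lor (\lnot p1 \land p2 \land \lnot p1) \lor \lnot p2   — distribute \land over \lor
⇔ (p2 \land \lnot p3) \lor (p2 \land \lnot p1) \lor (\lnot p1 \land p3) \lor \lnot p2   — simplify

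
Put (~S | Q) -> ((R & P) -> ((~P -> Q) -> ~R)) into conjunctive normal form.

(~S | Q) -> ((R & P) -> ((~P -> Q) -> ~R))
= ~(~S | Q) | ((R & P) -> ((~P -> Q) -> ~R))   — eliminate ->
= ~(~S | Q) | ~(R & P) | ((~P -> Q) -> ~R)   — eliminate ->
= ~(~S | Q) | ~(R & P) | ~(~P -> Q) | ~R   — eliminate ->
= ~(~S | Q) | ~(R & P) | ~(~~P | Q) | ~R   — eliminate ->
= (~~S & ~Q) | ~(R & P) | ~(~~P | Q) | ~R   — De Morgan
= (S & ~Q) | ~(R & P) | ~(~~P | Q) | ~R   — double negation
= (S & ~Q) | ~R | ~P | ~(~~P | Q) | ~R   — De Morgan
= (S & ~Q) | ~R | ~P | (~~~P & ~Q) | ~R   — De Morgan
= (S & ~Q) | ~R | ~P | (~P & ~Q) | ~R   — double negation
= (S | ~R | ~P | ~P | ~R) & (S | ~R | ~P | ~Q | ~R) & (~Q | ~R | ~P | ~P | ~R) & (~Q | ~R | ~P | ~Q | ~R)   — distribute | over &
= (S | ~R | ~P) & (~Q | ~R | ~P)   — simplify

(S | ~R | ~P) & (~Q | ~R | ~P)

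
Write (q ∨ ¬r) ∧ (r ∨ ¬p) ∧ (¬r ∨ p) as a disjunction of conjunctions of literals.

(q ∨ ¬r) ∧ (r ∨ ¬p) ∧ (¬r ∨ p)
⇔ (q ∧ r ∧ ¬r) ∨ (q ∧ r ∧ p) ∨ (q ∧ ¬p ∧ ¬r) ∨ (q ∧ ¬p ∧ p) ∨ (¬r ∧ r ∧ ¬r) ∨ (¬r ∧ r ∧ p) ∨ (¬r ∧ ¬p ∧ ¬r) ∨ (¬r ∧ ¬p ∧ p)   [distribute ∧ over ∨]
⇔ (q ∧ r ∧ p) ∨ (¬r ∧ ¬p)   [simplify]

(q ∧ r ∧ p) ∨ (¬r ∧ ¬p)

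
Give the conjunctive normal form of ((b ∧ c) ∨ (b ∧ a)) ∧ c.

((b ∧ c) ∨ (b ∧ a)) ∧ c
≡ (b ∨ b) ∧ (b ∨ a) ∧ (c ∨ b) ∧ (c ∨ a) ∧ c   (distribute ∨ over ∧)
≡ b ∧ c   (simplify)

b ∧ c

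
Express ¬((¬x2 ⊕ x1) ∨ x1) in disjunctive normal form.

¬((¬x2 ⊕ x1) ∨ x1)
≡ ¬((¬x2 ∧ ¬x1) ∨ (¬¬x2 ∧ x1) ∨ x1)   [expand ⊕]
≡ ¬(¬x2 ∧ ¬x1) ∧ ¬(¬¬x2 ∧ x1) ∧ ¬x1   [De Morgan]
≡ (¬¬x2 ∨ ¬¬x1) ∧ ¬(¬¬x2 ∧ x1) ∧ ¬x1   [De Morgan]
≡ (x2 ∨ ¬¬x1) ∧ ¬(¬¬x2 ∧ x1) ∧ ¬x1   [double negation]
≡ (x2 ∨ x1) ∧ ¬(¬¬x2 ∧ x1) ∧ ¬x1   [double negation]
≡ (x2 ∨ x1) ∧ (¬¬¬x2 ∨ ¬x1) ∧ ¬x1   [De Morgan]
≡ (x2 ∨ x1) ∧ (¬x2 ∨ ¬x1) ∧ ¬x1   [double negation]
≡ (x2 ∧ ¬x2 ∧ ¬x1) ∨ (x2 ∧ ¬x1 ∧ ¬x1) ∨ (x1 ∧ ¬x2 ∧ ¬x1) ∨ (x1 ∧ ¬x1 ∧ ¬x1)   [distribute ∧ over ∨]
≡ x2 ∧ ¬x1   [simplify]

x2 ∧ ¬x1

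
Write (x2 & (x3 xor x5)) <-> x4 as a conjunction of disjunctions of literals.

(x2 & (x3 xor x5)) <-> x4
≡ ((x2 & (x3 xor x5)) -> x4) & (x4 -> (x2 & (x3 xor x5)))   [eliminate <->]
≡ (~(x2 & (x3 xor x5)) | x4) & (x4 -> (x2 & (x3 xor x5)))   [eliminate ->]
≡ (~(x2 & (x3 | x5) & ~(x3 & x5)) | x4) & (x4 -> (x2 & (x3 xor x5)))   [expand xor]
≡ (~(x2 & (x3 | x5) & ~(x3 & x5)) | x4) & (~x4 | (x2 & (x3 xor x5)))   [eliminate ->]
≡ (~(x2 & (x3 | x5) & ~(x3 & x5)) | x4) & (~x4 | (x2 & (x3 | x5) & ~(x3 & x5)))   [expand xor]
≡ (~x2 | ~(x3 | x5) | ~~(x3 & x5) | x4) & (~x4 | (x2 & (x3 | x5) & ~(x3 & x5)))   [De Morgan]
≡ (~x2 | (~x3 & ~x5) | ~~(x3 & x5) | x4) & (~x4 | (x2 & (x3 | x5) & ~(x3 & x5)))   [De Morgan]
≡ (~x2 | (~x3 & ~x5) | (x3 & x5) | x4) & (~x4 | (x2 & (x3 | x5) & ~(x3 & x5)))   [double negation]
≡ (~x2 | (~x3 & ~x5) | (x3 & x5) | x4) & (~x4 | (x2 & (x3 | x5) & (~x3 | ~x5)))   [De Morgan]
≡ (~x2 | ~x3 | x3 | x4) & (~x2 | ~x3 | x5 | x4) & (~x2 | ~x5 | x3 | x4) & (~x2 | ~x5 | x5 | x4) & (~x4 | x2) & (~x4 | x3 | x5) & (~x4 | ~x3 | ~x5)   [distribute | over &]
≡ (~x2 | ~x3 | x5 | x4) & (~x2 | ~x5 | x3 | x4) & (~x4 | x2) & (~x4 | x3 | x5) & (~x4 | ~x3 | ~x5)   [simplify]

(~x2 | ~x3 | x5 | x4) & (~x2 | ~x5 | x3 | x4) & (~x4 | x2) & (~x4 | x3 | x5) & (~x4 | ~x3 | ~x5)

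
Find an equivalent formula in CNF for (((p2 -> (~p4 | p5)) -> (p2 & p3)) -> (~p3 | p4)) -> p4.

(((p2 -> (~p4 | p5)) -> (p2 & p3)) -> (~p3 | p4)) -> p4
≡ ~(((p2 -> (~p4 | p5)) -> (p2 & p3)) -> (~p3 | p4)) | p4
≡ ~(~((p2 -> (~p4 | p5)) -> (p2 & p3)) | ~p3 | p4) | p4
≡ ~(~(~(p2 -> (~p4 | p5)) | (p2 & p3)) | ~p3 | p4) | p4
≡ ~(~(~(~p2 | ~p4 | p5) | (p2 & p3)) | ~p3 | p4) | p4
≡ (~~(~(~p2 | ~p4 | p5) | (p2 & p3)) & ~~p3 & ~p4) | p4
≡ ((~(~p2 | ~p4 | p5) | (p2 & p3)) & ~~p3 & ~p4) | p4
≡ (((~~p2 & ~~p4 & ~p5) | (p2 & p3)) & ~~p3 & ~p4) | p4
≡ (((p2 & ~~p4 & ~p5) | (p2 & p3)) & ~~p3 & ~p4) | p4
≡ (((p2 & p4 & ~p5) | (p2 & p3)) & ~~p3 & ~p4) | p4
≡ (((p2 & p4 & ~p5) | (p2 & p3)) & p3 & ~p4) | p4
≡ (p2 | p2 | p4) & (p2 | p3 | p4) & (p4 | p2 | p4) & (p4 | p3 | p4) & (~p5 | p2 | p4) & (~p5 | p3 | p4) & (p3 | p4) & (~p4 | p4)
≡ (p2 | p4) & (p4 | p3)

(p2 | p4) & (p4 | p3)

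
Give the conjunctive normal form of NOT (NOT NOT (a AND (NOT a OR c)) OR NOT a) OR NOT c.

(NOT a OR NOT c) AND (a OR NOT c)

NOT (NOT NOT (a AND (NOT a OR c)) OR NOT a) OR NOT c
≡ (NOT NOT NOT (a AND (NOT a OR c)) AND NOT NOT a) OR NOT c   — De Morgan
≡ (NOT (a AND (NOT a OR c)) AND NOT NOT a) OR NOT c   — double negation
≡ ((NOT a OR NOT (NOT a OR c)) AND NOT NOT a) OR NOT c   — De Morgan
≡ ((NOT a OR (NOT NOT a AND NOT c)) AND NOT NOT a) OR NOT c   — De Morgan
≡ ((NOT a OR (a AND NOT c)) AND NOT NOT a) OR NOT c   — double negation
≡ ((NOT a OR (a AND NOT c)) AND a) OR NOT c   — double negation
≡ (NOT a OR a OR NOT c) AND (NOT a OR NOT c OR NOT c) AND (a OR NOT c)   — distribute OR over AND
≡ (NOT a OR NOT c) AND (a OR NOT c)   — simplify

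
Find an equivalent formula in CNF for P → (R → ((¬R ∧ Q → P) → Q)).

P → (R → ((¬R ∧ Q → P) → Q))
≡ ¬P ∨ (R → ((¬R ∧ Q → P) → Q))   (eliminate →)
≡ ¬P ∨ ¬R ∨ ((¬R ∧ Q → P) → Q)   (eliminate →)
≡ ¬P ∨ ¬R ∨ ¬(¬R ∧ Q → P) ∨ Q   (eliminate →)
≡ ¬P ∨ ¬R ∨ ¬(¬(¬R ∧ Q) ∨ P) ∨ Q   (eliminate →)
≡ ¬P ∨ ¬R ∨ ¬¬(¬R ∧ Q) ∧ ¬P ∨ Q   (De Morgan)
≡ ¬P ∨ ¬R ∨ ¬R ∧ Q ∧ ¬P ∨ Q   (double negation)
≡ (¬P ∨ ¬R ∨ ¬R ∨ Q) ∧ (¬P ∨ ¬R ∨ Q ∨ Q) ∧ (¬P ∨ ¬R ∨ ¬P ∨ Q)   (distribute ∨ over ∧)
≡ ¬P ∨ ¬R ∨ Q   (simplify)

¬P ∨ ¬R ∨ Q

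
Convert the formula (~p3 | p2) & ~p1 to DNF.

(~p3 | p2) & ~p1
= (~p3 & ~p1) | (p2 & ~p1)   [distribute & over |]

(~p3 & ~p1) | (p2 & ~p1)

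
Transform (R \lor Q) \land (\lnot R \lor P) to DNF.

(R \land P) \lor (Q \land \lnot R) \lor (Q \land P)

(R \lor Q) \land (\lnot R \lor P)
= (R \land \lnot R) \lor (R \land P) \lor (Q \land \lnot R) \lor (Q \land P)   (distribute \land over \lor)
= (R \land P) \lor (Q \land \lnot R) \lor (Q \land P)   (simplify)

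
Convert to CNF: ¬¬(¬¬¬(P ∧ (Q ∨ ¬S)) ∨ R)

¬¬(¬¬¬(P ∧ (Q ∨ ¬S)) ∨ R)
≡ ¬¬¬(P ∧ (Q ∨ ¬S)) ∨ R   (double negation)
≡ ¬(P ∧ (Q ∨ ¬S)) ∨ R   (double negation)
≡ ¬P ∨ ¬(Q ∨ ¬S) ∨ R   (De Morgan)
≡ ¬P ∨ ¬Q ∧ ¬¬S ∨ R   (De Morgan)
≡ ¬P ∨ ¬Q ∧ S ∨ R   (double negation)
≡ (¬P ∨ ¬Q ∨ R) ∧ (¬P ∨ S ∨ R)   (distribute ∨ over ∧)

(¬P ∨ ¬Q ∨ R) ∧ (¬P ∨ S ∨ R)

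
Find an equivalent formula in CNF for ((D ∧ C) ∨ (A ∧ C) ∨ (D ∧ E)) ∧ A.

((D ∧ C) ∨ (A ∧ C) ∨ (D ∧ E)) ∧ A
= (D ∨ A ∨ D) ∧ (D ∨ A ∨ E) ∧ (D ∨ C ∨ D) ∧ (D ∨ C ∨ E) ∧ (C ∨ A ∨ D) ∧ (C ∨ A ∨ E) ∧ (C ∨ C ∨ D) ∧ (C ∨ C ∨ E) ∧ A   [distribute ∨ over ∧]
= (D ∨ C) ∧ (C ∨ E) ∧ A   [simplify]

(D ∨ C) ∧ (C ∨ E) ∧ A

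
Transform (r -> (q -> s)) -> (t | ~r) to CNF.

(r -> (q -> s)) -> (t | ~r)
≡ ~(r -> (q -> s)) | t | ~r   [eliminate ->]
≡ ~(~r | (q -> s)) | t | ~r   [eliminate ->]
≡ ~(~r | ~q | s) | t | ~r   [eliminate ->]
≡ (~~r & ~~q & ~s) | t | ~r   [De Morgan]
≡ (r & ~~q & ~s) | t | ~r   [double negation]
≡ (r & q & ~s) | t | ~r   [double negation]
≡ (r | t | ~r) & (q | t | ~r) & (~s | t | ~r)   [distribute | over &]
≡ (q | t | ~r) & (~s | t | ~r)   [simplify]

(q | t | ~r) & (~s | t | ~r)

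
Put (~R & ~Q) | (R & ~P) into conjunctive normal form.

(~R | ~P) & (~Q | R) & (~Q | ~P)

(~R & ~Q) | (R & ~P)
= (~R | R) & (~R | ~P) & (~Q | R) & (~Q | ~P)   — distribute | over &
= (~R | ~P) & (~Q | R) & (~Q | ~P)   — simplify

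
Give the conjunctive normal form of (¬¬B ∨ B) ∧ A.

B ∧ A

(¬¬B ∨ B) ∧ A
≡ (B ∨ B) ∧ A   — double negation
≡ B ∧ A   — simplify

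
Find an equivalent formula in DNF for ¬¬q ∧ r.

q ∧ r

¬¬q ∧ r
≡ q ∧ r   [double negation]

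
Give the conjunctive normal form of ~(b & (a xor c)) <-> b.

b & (~b | ~a | c) & (~b | ~c | a)

~(b & (a xor c)) <-> b
≡ (~(b & (a xor c)) -> b) & (b -> ~(b & (a xor c)))   — eliminate <->
≡ (~~(b & (a xor c)) | b) & (b -> ~(b & (a xor c)))   — eliminate ->
≡ (~~(b & (a | c) & ~(a & c)) | b) & (b -> ~(b & (a xor c)))   — expand xor
≡ (~~(b & (a | c) & ~(a & c)) | b) & (~b | ~(b & (a xor c)))   — eliminate ->
≡ (~~(b & (a | c) & ~(a & c)) | b) & (~b | ~(b & (a | c) & ~(a & c)))   — expand xor
≡ ((b & (a | c) & ~(a & c)) | b) & (~b | ~(b & (a | c) & ~(a & c)))   — double negation
≡ ((b & (a | c) & (~a | ~c)) | b) & (~b | ~(b & (a | c) & ~(a & c)))   — De Morgan
≡ ((b & (a | c) & (~a | ~c)) | b) & (~b | ~b | ~(a | c) | ~~(a & c))   — De Morgan
≡ ((b & (a | c) & (~a | ~c)) | b) & (~b | ~b | (~a & ~c) | ~~(a & c))   — De Morgan
≡ ((b & (a | c) & (~a | ~c)) | b) & (~b | ~b | (~a & ~c) | (a & c))   — double negation
≡ (b | b) & (a | c | b) & (~a | ~c | b) & (~b | ~b | ~a | a) & (~b | ~b | ~a | c) & (~b | ~b | ~c | a) & (~b | ~b | ~c | c)   — distribute | over &
≡ b & (~b | ~a | c) & (~b | ~c | a)   — simplify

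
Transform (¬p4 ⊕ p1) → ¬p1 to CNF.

(¬p4 ⊕ p1) → ¬p1
≡ ¬(¬p4 ⊕ p1) ∨ ¬p1
≡ ¬((¬p4 ∨ p1) ∧ ¬(¬p4 ∧ p1)) ∨ ¬p1
≡ ¬(¬p4 ∨ p1) ∨ ¬¬(¬p4 ∧ p1) ∨ ¬p1
≡ (¬¬p4 ∧ ¬p1) ∨ ¬¬(¬p4 ∧ p1) ∨ ¬p1
≡ (p4 ∧ ¬p1) ∨ ¬¬(¬p4 ∧ p1) ∨ ¬p1
≡ (p4 ∧ ¬p1) ∨ (¬p4 ∧ p1) ∨ ¬p1
≡ (p4 ∨ ¬p4 ∨ ¬p1) ∧ (p4 ∨ p1 ∨ ¬p1) ∧ (¬p1 ∨ ¬p4 ∨ ¬p1) ∧ (¬p1 ∨ p1 ∨ ¬p1)
≡ ¬p1 ∨ ¬p4

¬p1 ∨ ¬p4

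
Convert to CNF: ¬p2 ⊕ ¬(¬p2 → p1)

¬p2 ∧ (p2 ∨ p1)

¬p2 ⊕ ¬(¬p2 → p1)
= (¬p2 ∨ ¬(¬p2 → p1)) ∧ ¬(¬p2 ∧ ¬(¬p2 → p1))   (expand ⊕)
= (¬p2 ∨ ¬(¬¬p2 ∨ p1)) ∧ ¬(¬p2 ∧ ¬(¬p2 → p1))   (eliminate →)
= (¬p2 ∨ ¬(¬¬p2 ∨ p1)) ∧ ¬(¬p2 ∧ ¬(¬¬p2 ∨ p1))   (eliminate →)
= (¬p2 ∨ (¬¬¬p2 ∧ ¬p1)) ∧ ¬(¬p2 ∧ ¬(¬¬p2 ∨ p1))   (De Morgan)
= (¬p2 ∨ (¬p2 ∧ ¬p1)) ∧ ¬(¬p2 ∧ ¬(¬¬p2 ∨ p1))   (double negation)
= (¬p2 ∨ (¬p2 ∧ ¬p1)) ∧ (¬¬p2 ∨ ¬¬(¬¬p2 ∨ p1))   (De Morgan)
= (¬p2 ∨ (¬p2 ∧ ¬p1)) ∧ (p2 ∨ ¬¬(¬¬p2 ∨ p1))   (double negation)
= (¬p2 ∨ (¬p2 ∧ ¬p1)) ∧ (p2 ∨ ¬¬p2 ∨ p1)   (double negation)
= (¬p2 ∨ (¬p2 ∧ ¬p1)) ∧ (p2 ∨ p2 ∨ p1)   (double negation)
= (¬p2 ∨ ¬p2) ∧ (¬p2 ∨ ¬p1) ∧ (p2 ∨ p2 ∨ p1)   (distribute ∨ over ∧)
= ¬p2 ∧ (p2 ∨ p1)   (simplify)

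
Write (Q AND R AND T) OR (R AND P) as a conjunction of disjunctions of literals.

(Q OR P) AND R AND (T OR P)

(Q AND R AND T) OR (R AND P)
⇔ (Q OR R) AND (Q OR P) AND (R OR R) AND (R OR P) AND (T OR R) AND (T OR P)   (distribute OR over AND)
⇔ (Q OR P) AND R AND (T OR P)   (simplify)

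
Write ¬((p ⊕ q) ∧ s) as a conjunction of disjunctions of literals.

(¬p ∨ q ∨ ¬s) ∧ (¬q ∨ p ∨ ¬s)

¬((p ⊕ q) ∧ s)
= ¬((p ∨ q) ∧ ¬(p ∧ q) ∧ s)   — expand ⊕
= ¬(p ∨ q) ∨ ¬¬(p ∧ q) ∨ ¬s   — De Morgan
= (¬p ∧ ¬q) ∨ ¬¬(p ∧ q) ∨ ¬s   — De Morgan
= (¬p ∧ ¬q) ∨ (p ∧ q) ∨ ¬s   — double negation
= (¬p ∨ p ∨ ¬s) ∧ (¬p ∨ q ∨ ¬s) ∧ (¬q ∨ p ∨ ¬s) ∧ (¬q ∨ q ∨ ¬s)   — distribute ∨ over ∧
= (¬p ∨ q ∨ ¬s) ∧ (¬q ∨ p ∨ ¬s)   — simplify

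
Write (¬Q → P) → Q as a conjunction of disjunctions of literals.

(¬Q → P) → Q
⇔ ¬(¬Q → P) ∨ Q   [eliminate →]
⇔ ¬(¬¬Q ∨ P) ∨ Q   [eliminate →]
⇔ (¬¬¬Q ∧ ¬P) ∨ Q   [De Morgan]
⇔ (¬Q ∧ ¬P) ∨ Q   [double negation]
⇔ (¬Q ∨ Q) ∧ (¬P ∨ Q)   [distribute ∨ over ∧]
⇔ ¬P ∨ Q   [simplify]

¬P ∨ Q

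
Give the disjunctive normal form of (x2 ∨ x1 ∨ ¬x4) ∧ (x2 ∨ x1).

x2 ∨ x1

(x2 ∨ x1 ∨ ¬x4) ∧ (x2 ∨ x1)
= x2 ∧ x2 ∨ x2 ∧ x1 ∨ x1 ∧ x2 ∨ x1 ∧ x1 ∨ ¬x4 ∧ x2 ∨ ¬x4 ∧ x1   [distribute ∧ over ∨]
= x2 ∨ x1   [simplify]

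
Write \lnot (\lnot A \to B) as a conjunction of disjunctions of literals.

\lnot A \land \lnot B

\lnot (\lnot A \to B)
≡ \lnot (\lnot \lnot A \lor B)   [eliminate \to]
≡ \lnot \lnot \lnot A \land \lnot B   [De Morgan]
≡ \lnot A \land \lnot B   [double negation]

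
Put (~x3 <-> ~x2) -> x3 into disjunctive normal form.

(~x3 & x2) | x3

(~x3 <-> ~x2) -> x3
⇔ ~(~x3 <-> ~x2) | x3   [eliminate ->]
⇔ ~((~x3 -> ~x2) & (~x2 -> ~x3)) | x3   [eliminate <->]
⇔ ~((~~x3 | ~x2) & (~x2 -> ~x3)) | x3   [eliminate ->]
⇔ ~((~~x3 | ~x2) & (~~x2 | ~x3)) | x3   [eliminate ->]
⇔ ~(~~x3 | ~x2) | ~(~~x2 | ~x3) | x3   [De Morgan]
⇔ (~~~x3 & ~~x2) | ~(~~x2 | ~x3) | x3   [De Morgan]
⇔ (~x3 & ~~x2) | ~(~~x2 | ~x3) | x3   [double negation]
⇔ (~x3 & x2) | ~(~~x2 | ~x3) | x3   [double negation]
⇔ (~x3 & x2) | (~~~x2 & ~~x3) | x3   [De Morgan]
⇔ (~x3 & x2) | (~x2 & ~~x3) | x3   [double negation]
⇔ (~x3 & x2) | (~x2 & x3) | x3   [double negation]
⇔ (~x3 & x2) | x3   [simplify]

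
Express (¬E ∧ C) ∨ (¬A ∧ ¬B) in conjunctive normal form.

(¬E ∧ C) ∨ (¬A ∧ ¬B)
≡ (¬E ∨ ¬A) ∧ (¬E ∨ ¬B) ∧ (C ∨ ¬A) ∧ (C ∨ ¬B)   [distribute ∨ over ∧]

(¬E ∨ ¬A) ∧ (¬E ∨ ¬B) ∧ (C ∨ ¬A) ∧ (C ∨ ¬B)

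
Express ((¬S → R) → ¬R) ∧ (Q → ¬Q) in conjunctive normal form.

((¬S → R) → ¬R) ∧ (Q → ¬Q)
= (¬(¬S → R) ∨ ¬R) ∧ (Q → ¬Q)   — eliminate →
= (¬(¬¬S ∨ R) ∨ ¬R) ∧ (Q → ¬Q)   — eliminate →
= (¬(¬¬S ∨ R) ∨ ¬R) ∧ (¬Q ∨ ¬Q)   — eliminate →
= (¬¬¬S ∧ ¬R ∨ ¬R) ∧ (¬Q ∨ ¬Q)   — De Morgan
= (¬S ∧ ¬R ∨ ¬R) ∧ (¬Q ∨ ¬Q)   — double negation
= (¬S ∨ ¬R) ∧ (¬R ∨ ¬R) ∧ (¬Q ∨ ¬Q)   — distribute ∨ over ∧
= ¬R ∧ ¬Q   — simplify

¬R ∧ ¬Q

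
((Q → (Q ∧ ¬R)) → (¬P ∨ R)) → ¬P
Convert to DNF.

(¬Q ∧ P ∧ ¬R) ∨ (Q ∧ ¬R ∧ P) ∨ ¬P

((Q → (Q ∧ ¬R)) → (¬P ∨ R)) → ¬P
≡ ¬((Q → (Q ∧ ¬R)) → (¬P ∨ R)) ∨ ¬P
≡ ¬(¬(Q → (Q ∧ ¬R)) ∨ ¬P ∨ R) ∨ ¬P
≡ ¬(¬(¬Q ∨ (Q ∧ ¬R)) ∨ ¬P ∨ R) ∨ ¬P
≡ (¬¬(¬Q ∨ (Q ∧ ¬R)) ∧ ¬¬P ∧ ¬R) ∨ ¬P
≡ ((¬Q ∨ (Q ∧ ¬R)) ∧ ¬¬P ∧ ¬R) ∨ ¬P
≡ ((¬Q ∨ (Q ∧ ¬R)) ∧ P ∧ ¬R) ∨ ¬P
≡ (¬Q ∧ P ∧ ¬R) ∨ (Q ∧ ¬R ∧ P ∧ ¬R) ∨ ¬P
≡ (¬Q ∧ P ∧ ¬R) ∨ (Q ∧ ¬R ∧ P) ∨ ¬P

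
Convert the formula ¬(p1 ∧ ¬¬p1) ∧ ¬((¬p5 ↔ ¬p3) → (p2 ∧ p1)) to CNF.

¬p1 ∧ (p5 ∨ ¬p3) ∧ (p3 ∨ ¬p5)

¬(p1 ∧ ¬¬p1) ∧ ¬((¬p5 ↔ ¬p3) → (p2 ∧ p1))
≡ ¬(p1 ∧ ¬¬p1) ∧ ¬(¬(¬p5 ↔ ¬p3) ∨ (p2 ∧ p1))   — eliminate →
≡ ¬(p1 ∧ ¬¬p1) ∧ ¬(¬((¬p5 → ¬p3) ∧ (¬p3 → ¬p5)) ∨ (p2 ∧ p1))   — eliminate ↔
≡ ¬(p1 ∧ ¬¬p1) ∧ ¬(¬((¬¬p5 ∨ ¬p3) ∧ (¬p3 → ¬p5)) ∨ (p2 ∧ p1))   — eliminate →
≡ ¬(p1 ∧ ¬¬p1) ∧ ¬(¬((¬¬p5 ∨ ¬p3) ∧ (¬¬p3 ∨ ¬p5)) ∨ (p2 ∧ p1))   — eliminate →
≡ (¬p1 ∨ ¬¬¬p1) ∧ ¬(¬((¬¬p5 ∨ ¬p3) ∧ (¬¬p3 ∨ ¬p5)) ∨ (p2 ∧ p1))   — De Morgan
≡ (¬p1 ∨ ¬p1) ∧ ¬(¬((¬¬p5 ∨ ¬p3) ∧ (¬¬p3 ∨ ¬p5)) ∨ (p2 ∧ p1))   — double negation
≡ (¬p1 ∨ ¬p1) ∧ ¬¬((¬¬p5 ∨ ¬p3) ∧ (¬¬p3 ∨ ¬p5)) ∧ ¬(p2 ∧ p1)   — De Morgan
≡ (¬p1 ∨ ¬p1) ∧ (¬¬p5 ∨ ¬p3) ∧ (¬¬p3 ∨ ¬p5) ∧ ¬(p2 ∧ p1)   — double negation
≡ (¬p1 ∨ ¬p1) ∧ (p5 ∨ ¬p3) ∧ (¬¬p3 ∨ ¬p5) ∧ ¬(p2 ∧ p1)   — double negation
≡ (¬p1 ∨ ¬p1) ∧ (p5 ∨ ¬p3) ∧ (p3 ∨ ¬p5) ∧ ¬(p2 ∧ p1)   — double negation
≡ (¬p1 ∨ ¬p1) ∧ (p5 ∨ ¬p3) ∧ (p3 ∨ ¬p5) ∧ (¬p2 ∨ ¬p1)   — De Morgan
≡ ¬p1 ∧ (p5 ∨ ¬p3) ∧ (p3 ∨ ¬p5)   — simplify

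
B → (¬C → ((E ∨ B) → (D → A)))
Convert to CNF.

¬B ∨ C ∨ ¬D ∨ A

B → (¬C → ((E ∨ B) → (D → A)))
= ¬B ∨ (¬C → ((E ∨ B) → (D → A)))   [eliminate →]
= ¬B ∨ ¬¬C ∨ ((E ∨ B) → (D → A))   [eliminate →]
= ¬B ∨ ¬¬C ∨ ¬(E ∨ B) ∨ (D → A)   [eliminate →]
= ¬B ∨ ¬¬C ∨ ¬(E ∨ B) ∨ ¬D ∨ A   [eliminate →]
= ¬B ∨ C ∨ ¬(E ∨ B) ∨ ¬D ∨ A   [double negation]
= ¬B ∨ C ∨ (¬E ∧ ¬B) ∨ ¬D ∨ A   [De Morgan]
= (¬B ∨ C ∨ ¬E ∨ ¬D ∨ A) ∧ (¬B ∨ C ∨ ¬B ∨ ¬D ∨ A)   [distribute ∨ over ∧]
= ¬B ∨ C ∨ ¬D ∨ A   [simplify]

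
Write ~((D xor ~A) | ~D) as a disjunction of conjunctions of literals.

~((D xor ~A) | ~D)
⇔ ~((D & ~~A) | (~D & ~A) | ~D)   [expand xor]
⇔ ~(D & ~~A) & ~(~D & ~A) & ~~D   [De Morgan]
⇔ (~D | ~~~A) & ~(~D & ~A) & ~~D   [De Morgan]
⇔ (~D | ~A) & ~(~D & ~A) & ~~D   [double negation]
⇔ (~D | ~A) & (~~D | ~~A) & ~~D   [De Morgan]
⇔ (~D | ~A) & (D | ~~A) & ~~D   [double negation]
⇔ (~D | ~A) & (D | A) & ~~D   [double negation]
⇔ (~D | ~A) & (D | A) & D   [double negation]
⇔ (~D & D & D) | (~D & A & D) | (~A & D & D) | (~A & A & D)   [distribute & over |]
⇔ ~A & D   [simplify]

~A & D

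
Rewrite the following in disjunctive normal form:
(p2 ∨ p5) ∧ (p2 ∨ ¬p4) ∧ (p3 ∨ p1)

(p2 ∧ p3) ∨ (p2 ∧ p1) ∨ (p5 ∧ ¬p4 ∧ p3) ∨ (p5 ∧ ¬p4 ∧ p1)

(p2 ∨ p5) ∧ (p2 ∨ ¬p4) ∧ (p3 ∨ p1)
⇔ (p2 ∧ p2 ∧ p3) ∨ (p2 ∧ p2 ∧ p1) ∨ (p2 ∧ ¬p4 ∧ p3) ∨ (p2 ∧ ¬p4 ∧ p1) ∨ (p5 ∧ p2 ∧ p3) ∨ (p5 ∧ p2 ∧ p1) ∨ (p5 ∧ ¬p4 ∧ p3) ∨ (p5 ∧ ¬p4 ∧ p1)   — distribute ∧ over ∨
⇔ (p2 ∧ p3) ∨ (p2 ∧ p1) ∨ (p5 ∧ ¬p4 ∧ p3) ∨ (p5 ∧ ¬p4 ∧ p1)   — simplify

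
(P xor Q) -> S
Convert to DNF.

(~P & ~Q) | (Q & P) | S

(P xor Q) -> S
= ~(P xor Q) | S   (eliminate ->)
= ~((P & ~Q) | (~P & Q)) | S   (expand xor)
= (~(P & ~Q) & ~(~P & Q)) | S   (De Morgan)
= ((~P | ~~Q) & ~(~P & Q)) | S   (De Morgan)
= ((~P | Q) & ~(~P & Q)) | S   (double negation)
= ((~P | Q) & (~~P | ~Q)) | S   (De Morgan)
= ((~P | Q) & (P | ~Q)) | S   (double negation)
= (~P & P) | (~P & ~Q) | (Q & P) | (Q & ~Q) | S   (distribute & over |)
= (~P & ~Q) | (Q & P) | S   (simplify)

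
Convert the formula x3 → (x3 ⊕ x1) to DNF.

¬x3 ∨ (x3 ∧ ¬x1)

x3 → (x3 ⊕ x1)
≡ ¬x3 ∨ (x3 ⊕ x1)   — eliminate →
≡ ¬x3 ∨ (x3 ∧ ¬x1) ∨ (¬x3 ∧ x1)   — expand ⊕
≡ ¬x3 ∨ (x3 ∧ ¬x1)   — simplify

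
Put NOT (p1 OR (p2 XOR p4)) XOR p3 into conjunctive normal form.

(NOT p1 OR p3) AND (NOT p2 OR p4 OR p3) AND (NOT p4 OR p2 OR p3) AND (p1 OR p2 OR p4 OR NOT p3) AND (p1 OR NOT p2 OR NOT p4 OR NOT p3)

NOT (p1 OR (p2 XOR p4)) XOR p3
≡ (NOT (p1 OR (p2 XOR p4)) OR p3) AND NOT (NOT (p1 OR (p2 XOR p4)) AND p3)   (expand XOR)
≡ (NOT (p1 OR ((p2 OR p4) AND NOT (p2 AND p4))) OR p3) AND NOT (NOT (p1 OR (p2 XOR p4)) AND p3)   (expand XOR)
≡ (NOT (p1 OR ((p2 OR p4) AND NOT (p2 AND p4))) OR p3) AND NOT (NOT (p1 OR ((p2 OR p4) AND NOT (p2 AND p4))) AND p3)   (expand XOR)
≡ ((NOT p1 AND NOT ((p2 OR p4) AND NOT (p2 AND p4))) OR p3) AND NOT (NOT (p1 OR ((p2 OR p4) AND NOT (p2 AND p4))) AND p3)   (De Morgan)
≡ ((NOT p1 AND (NOT (p2 OR p4) OR NOT NOT (p2 AND p4))) OR p3) AND NOT (NOT (p1 OR ((p2 OR p4) AND NOT (p2 AND p4))) AND p3)   (De Morgan)
≡ ((NOT p1 AND ((NOT p2 AND NOT p4) OR NOT NOT (p2 AND p4))) OR p3) AND NOT (NOT (p1 OR ((p2 OR p4) AND NOT (p2 AND p4))) AND p3)   (De Morgan)
≡ ((NOT p1 AND ((NOT p2 AND NOT p4) OR (p2 AND p4))) OR p3) AND NOT (NOT (p1 OR ((p2 OR p4) AND NOT (p2 AND p4))) AND p3)   (double negation)
≡ ((NOT p1 AND ((NOT p2 AND NOT p4) OR (p2 AND p4))) OR p3) AND (NOT NOT (p1 OR ((p2 OR p4) AND NOT (p2 AND p4))) OR NOT p3)   (De Morgan)
≡ ((NOT p1 AND ((NOT p2 AND NOT p4) OR (p2 AND p4))) OR p3) AND (p1 OR ((p2 OR p4) AND NOT (p2 AND p4)) OR NOT p3)   (double negation)
≡ ((NOT p1 AND ((NOT p2 AND NOT p4) OR (p2 AND p4))) OR p3) AND (p1 OR ((p2 OR p4) AND (NOT p2 OR NOT p4)) OR NOT p3)   (De Morgan)
≡ (NOT p1 OR p3) AND (NOT p2 OR p2 OR p3) AND (NOT p2 OR p4 OR p3) AND (NOT p4 OR p2 OR p3) AND (NOT p4 OR p4 OR p3) AND (p1 OR p2 OR p4 OR NOT p3) AND (p1 OR NOT p2 OR NOT p4 OR NOT p3)   (distribute OR over AND)
≡ (NOT p1 OR p3) AND (NOT p2 OR p4 OR p3) AND (NOT p4 OR p2 OR p3) AND (p1 OR p2 OR p4 OR NOT p3) AND (p1 OR NOT p2 OR NOT p4 OR NOT p3)   (simplify)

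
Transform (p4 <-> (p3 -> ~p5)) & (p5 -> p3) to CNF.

(~p4 | ~p3 | ~p5) & (p3 | p4) & (p5 | p4) & (~p5 | p3)

(p4 <-> (p3 -> ~p5)) & (p5 -> p3)
≡ (p4 -> (p3 -> ~p5)) & ((p3 -> ~p5) -> p4) & (p5 -> p3)   (eliminate <->)
≡ (~p4 | (p3 -> ~p5)) & ((p3 -> ~p5) -> p4) & (p5 -> p3)   (eliminate ->)
≡ (~p4 | ~p3 | ~p5) & ((p3 -> ~p5) -> p4) & (p5 -> p3)   (eliminate ->)
≡ (~p4 | ~p3 | ~p5) & (~(p3 -> ~p5) | p4) & (p5 -> p3)   (eliminate ->)
≡ (~p4 | ~p3 | ~p5) & (~(~p3 | ~p5) | p4) & (p5 -> p3)   (eliminate ->)
≡ (~p4 | ~p3 | ~p5) & (~(~p3 | ~p5) | p4) & (~p5 | p3)   (eliminate ->)
≡ (~p4 | ~p3 | ~p5) & ((~~p3 & ~~p5) | p4) & (~p5 | p3)   (De Morgan)
≡ (~p4 | ~p3 | ~p5) & ((p3 & ~~p5) | p4) & (~p5 | p3)   (double negation)
≡ (~p4 | ~p3 | ~p5) & ((p3 & p5) | p4) & (~p5 | p3)   (double negation)
≡ (~p4 | ~p3 | ~p5) & (p3 | p4) & (p5 | p4) & (~p5 | p3)   (distribute | over &)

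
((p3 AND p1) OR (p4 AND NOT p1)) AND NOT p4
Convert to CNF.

((p3 AND p1) OR (p4 AND NOT p1)) AND NOT p4
⇔ (p3 OR p4) AND (p3 OR NOT p1) AND (p1 OR p4) AND (p1 OR NOT p1) AND NOT p4   [distribute OR over AND]
⇔ (p3 OR p4) AND (p3 OR NOT p1) AND (p1 OR p4) AND NOT p4   [simplify]

(p3 OR p4) AND (p3 OR NOT p1) AND (p1 OR p4) AND NOT p4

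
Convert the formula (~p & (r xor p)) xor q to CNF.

(~p & (r xor p)) xor q
⇔ ((~p & (r xor p)) | q) & ~(~p & (r xor p) & q)   — expand xor
⇔ ((~p & (r | p) & ~(r & p)) | q) & ~(~p & (r xor p) & q)   — expand xor
⇔ ((~p & (r | p) & ~(r & p)) | q) & ~(~p & (r | p) & ~(r & p) & q)   — expand xor
⇔ ((~p & (r | p) & (~r | ~p)) | q) & ~(~p & (r | p) & ~(r & p) & q)   — De Morgan
⇔ ((~p & (r | p) & (~r | ~p)) | q) & (~~p | ~(r | p) | ~~(r & p) | ~q)   — De Morgan
⇔ ((~p & (r | p) & (~r | ~p)) | q) & (p | ~(r | p) | ~~(r & p) | ~q)   — double negation
⇔ ((~p & (r | p) & (~r | ~p)) | q) & (p | (~r & ~p) | ~~(r & p) | ~q)   — De Morgan
⇔ ((~p & (r | p) & (~r | ~p)) | q) & (p | (~r & ~p) | (r & p) | ~q)   — double negation
⇔ (~p | q) & (r | p | q) & (~r | ~p | q) & (p | ~r | r | ~q) & (p | ~r | p | ~q) & (p | ~p | r | ~q) & (p | ~p | p | ~q)   — distribute | over &
⇔ (~p | q) & (r | p | q) & (p | ~r | ~q)   — simplify

(~p | q) & (r | p | q) & (p | ~r | ~q)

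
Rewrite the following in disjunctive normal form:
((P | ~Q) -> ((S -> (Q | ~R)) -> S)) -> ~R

((P | ~Q) -> ((S -> (Q | ~R)) -> S)) -> ~R
= ~((P | ~Q) -> ((S -> (Q | ~R)) -> S)) | ~R
= ~(~(P | ~Q) | ((S -> (Q | ~R)) -> S)) | ~R
= ~(~(P | ~Q) | ~(S -> (Q | ~R)) | S) | ~R
= ~(~(P | ~Q) | ~(~S | Q | ~R) | S) | ~R
= (~~(P | ~Q) & ~~(~S | Q | ~R) & ~S) | ~R
= ((P | ~Q) & ~~(~S | Q | ~R) & ~S) | ~R
= ((P | ~Q) & (~S | Q | ~R) & ~S) | ~R
= (P & ~S & ~S) | (P & Q & ~S) | (P & ~R & ~S) | (~Q & ~S & ~S) | (~Q & Q & ~S) | (~Q & ~R & ~S) | ~R
= (P & ~S) | (~Q & ~S) | ~R

(P & ~S) | (~Q & ~S) | ~R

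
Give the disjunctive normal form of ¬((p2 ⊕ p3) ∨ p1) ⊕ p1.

(¬p2 ∧ ¬p3 ∧ ¬p1) ∨ (p3 ∧ p2 ∧ ¬p1) ∨ p1

¬((p2 ⊕ p3) ∨ p1) ⊕ p1
≡ (¬((p2 ⊕ p3) ∨ p1) ∧ ¬p1) ∨ (¬¬((p2 ⊕ p3) ∨ p1) ∧ p1)   — expand ⊕
≡ (¬((p2 ∧ ¬p3) ∨ (¬p2 ∧ p3) ∨ p1) ∧ ¬p1) ∨ (¬¬((p2 ⊕ p3) ∨ p1) ∧ p1)   — expand ⊕
≡ (¬((p2 ∧ ¬p3) ∨ (¬p2 ∧ p3) ∨ p1) ∧ ¬p1) ∨ (¬¬((p2 ∧ ¬p3) ∨ (¬p2 ∧ p3) ∨ p1) ∧ p1)   — expand ⊕
≡ (¬(p2 ∧ ¬p3) ∧ ¬(¬p2 ∧ p3) ∧ ¬p1 ∧ ¬p1) ∨ (¬¬((p2 ∧ ¬p3) ∨ (¬p2 ∧ p3) ∨ p1) ∧ p1)   — De Morgan
≡ ((¬p2 ∨ ¬¬p3) ∧ ¬(¬p2 ∧ p3) ∧ ¬p1 ∧ ¬p1) ∨ (¬¬((p2 ∧ ¬p3) ∨ (¬p2 ∧ p3) ∨ p1) ∧ p1)   — De Morgan
≡ ((¬p2 ∨ p3) ∧ ¬(¬p2 ∧ p3) ∧ ¬p1 ∧ ¬p1) ∨ (¬¬((p2 ∧ ¬p3) ∨ (¬p2 ∧ p3) ∨ p1) ∧ p1)   — double negation
≡ ((¬p2 ∨ p3) ∧ (¬¬p2 ∨ ¬p3) ∧ ¬p1 ∧ ¬p1) ∨ (¬¬((p2 ∧ ¬p3) ∨ (¬p2 ∧ p3) ∨ p1) ∧ p1)   — De Morgan
≡ ((¬p2 ∨ p3) ∧ (p2 ∨ ¬p3) ∧ ¬p1 ∧ ¬p1) ∨ (¬¬((p2 ∧ ¬p3) ∨ (¬p2 ∧ p3) ∨ p1) ∧ p1)   — double negation
≡ ((¬p2 ∨ p3) ∧ (p2 ∨ ¬p3) ∧ ¬p1 ∧ ¬p1) ∨ (((p2 ∧ ¬p3) ∨ (¬p2 ∧ p3) ∨ p1) ∧ p1)   — double negation
≡ (¬p2 ∧ p2 ∧ ¬p1 ∧ ¬p1) ∨ (¬p2 ∧ ¬p3 ∧ ¬p1 ∧ ¬p1) ∨ (p3 ∧ p2 ∧ ¬p1 ∧ ¬p1) ∨ (p3 ∧ ¬p3 ∧ ¬p1 ∧ ¬p1) ∨ (p2 ∧ ¬p3 ∧ p1) ∨ (¬p2 ∧ p3 ∧ p1) ∨ (p1 ∧ p1)   — distribute ∧ over ∨
≡ (¬p2 ∧ ¬p3 ∧ ¬p1) ∨ (p3 ∧ p2 ∧ ¬p1) ∨ p1   — simplify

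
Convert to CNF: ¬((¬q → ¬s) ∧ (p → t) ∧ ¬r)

(¬q ∨ p ∨ r) ∧ (¬q ∨ ¬t ∨ r) ∧ (s ∨ p ∨ r) ∧ (s ∨ ¬t ∨ r)

¬((¬q → ¬s) ∧ (p → t) ∧ ¬r)
≡ ¬((¬¬q ∨ ¬s) ∧ (p → t) ∧ ¬r)   [eliminate →]
≡ ¬((¬¬q ∨ ¬s) ∧ (¬p ∨ t) ∧ ¬r)   [eliminate →]
≡ ¬(¬¬q ∨ ¬s) ∨ ¬(¬p ∨ t) ∨ ¬¬r   [De Morgan]
≡ ¬¬¬q ∧ ¬¬s ∨ ¬(¬p ∨ t) ∨ ¬¬r   [De Morgan]
≡ ¬q ∧ ¬¬s ∨ ¬(¬p ∨ t) ∨ ¬¬r   [double negation]
≡ ¬q ∧ s ∨ ¬(¬p ∨ t) ∨ ¬¬r   [double negation]
≡ ¬q ∧ s ∨ ¬¬p ∧ ¬t ∨ ¬¬r   [De Morgan]
≡ ¬q ∧ s ∨ p ∧ ¬t ∨ ¬¬r   [double negation]
≡ ¬q ∧ s ∨ p ∧ ¬t ∨ r   [double negation]
≡ (¬q ∨ p ∨ r) ∧ (¬q ∨ ¬t ∨ r) ∧ (s ∨ p ∨ r) ∧ (s ∨ ¬t ∨ r)   [distribute ∨ over ∧]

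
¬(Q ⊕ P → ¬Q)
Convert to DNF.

Q ∧ ¬P

¬(Q ⊕ P → ¬Q)
= ¬(¬(Q ⊕ P) ∨ ¬Q)
= ¬(¬(Q ∧ ¬P ∨ ¬Q ∧ P) ∨ ¬Q)
= ¬¬(Q ∧ ¬P ∨ ¬Q ∧ P) ∧ ¬¬Q
= (Q ∧ ¬P ∨ ¬Q ∧ P) ∧ ¬¬Q
= (Q ∧ ¬P ∨ ¬Q ∧ P) ∧ Q
= Q ∧ ¬P ∧ Q ∨ ¬Q ∧ P ∧ Q
= Q ∧ ¬P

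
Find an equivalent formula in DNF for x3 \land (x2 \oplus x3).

x3 \land (x2 \oplus x3)
≡ x3 \land ((x2 \land \lnot x3) \lor (\lnot x2 \land x3))   [expand \oplus]
≡ (x3 \land x2 \land \lnot x3) \lor (x3 \land \lnot x2 \land x3)   [distribute \land over \lor]
≡ x3 \land \lnot x2   [simplify]

x3 \land \lnot x2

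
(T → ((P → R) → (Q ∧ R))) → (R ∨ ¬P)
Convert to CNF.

¬P ∨ R

(T → ((P → R) → (Q ∧ R))) → (R ∨ ¬P)
≡ ¬(T → ((P → R) → (Q ∧ R))) ∨ R ∨ ¬P   (eliminate →)
≡ ¬(¬T ∨ ((P → R) → (Q ∧ R))) ∨ R ∨ ¬P   (eliminate →)
≡ ¬(¬T ∨ ¬(P → R) ∨ (Q ∧ R)) ∨ R ∨ ¬P   (eliminate →)
≡ ¬(¬T ∨ ¬(¬P ∨ R) ∨ (Q ∧ R)) ∨ R ∨ ¬P   (eliminate →)
≡ (¬¬T ∧ ¬¬(¬P ∨ R) ∧ ¬(Q ∧ R)) ∨ R ∨ ¬P   (De Morgan)
≡ (T ∧ ¬¬(¬P ∨ R) ∧ ¬(Q ∧ R)) ∨ R ∨ ¬P   (double negation)
≡ (T ∧ (¬P ∨ R) ∧ ¬(Q ∧ R)) ∨ R ∨ ¬P   (double negation)
≡ (T ∧ (¬P ∨ R) ∧ (¬Q ∨ ¬R)) ∨ R ∨ ¬P   (De Morgan)
≡ (T ∨ R ∨ ¬P) ∧ (¬P ∨ R ∨ R ∨ ¬P) ∧ (¬Q ∨ ¬R ∨ R ∨ ¬P)   (distribute ∨ over ∧)
≡ ¬P ∨ R   (simplify)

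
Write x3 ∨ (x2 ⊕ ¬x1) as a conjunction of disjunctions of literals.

x3 ∨ (x2 ⊕ ¬x1)
≡ x3 ∨ ((x2 ∨ ¬x1) ∧ ¬(x2 ∧ ¬x1))   — expand ⊕
≡ x3 ∨ ((x2 ∨ ¬x1) ∧ (¬x2 ∨ ¬¬x1))   — De Morgan
≡ x3 ∨ ((x2 ∨ ¬x1) ∧ (¬x2 ∨ x1))   — double negation
≡ (x3 ∨ x2 ∨ ¬x1) ∧ (x3 ∨ ¬x2 ∨ x1)   — distribute ∨ over ∧

(x3 ∨ x2 ∨ ¬x1) ∧ (x3 ∨ ¬x2 ∨ x1)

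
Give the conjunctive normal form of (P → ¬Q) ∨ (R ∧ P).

¬P ∨ ¬Q ∨ R

(P → ¬Q) ∨ (R ∧ P)
= ¬P ∨ ¬Q ∨ (R ∧ P)   (eliminate →)
= (¬P ∨ ¬Q ∨ R) ∧ (¬P ∨ ¬Q ∨ P)   (distribute ∨ over ∧)
= ¬P ∨ ¬Q ∨ R   (simplify)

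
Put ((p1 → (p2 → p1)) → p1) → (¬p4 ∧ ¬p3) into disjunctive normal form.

((p1 → (p2 → p1)) → p1) → (¬p4 ∧ ¬p3)
≡ ¬((p1 → (p2 → p1)) → p1) ∨ (¬p4 ∧ ¬p3)   [eliminate →]
≡ ¬(¬(p1 → (p2 → p1)) ∨ p1) ∨ (¬p4 ∧ ¬p3)   [eliminate →]
≡ ¬(¬(¬p1 ∨ (p2 → p1)) ∨ p1) ∨ (¬p4 ∧ ¬p3)   [eliminate →]
≡ ¬(¬(¬p1 ∨ ¬p2 ∨ p1) ∨ p1) ∨ (¬p4 ∧ ¬p3)   [eliminate →]
≡ (¬¬(¬p1 ∨ ¬p2 ∨ p1) ∧ ¬p1) ∨ (¬p4 ∧ ¬p3)   [De Morgan]
≡ ((¬p1 ∨ ¬p2 ∨ p1) ∧ ¬p1) ∨ (¬p4 ∧ ¬p3)   [double negation]
≡ (¬p1 ∧ ¬p1) ∨ (¬p2 ∧ ¬p1) ∨ (p1 ∧ ¬p1) ∨ (¬p4 ∧ ¬p3)   [distribute ∧ over ∨]
≡ ¬p1 ∨ (¬p4 ∧ ¬p3)   [simplify]

¬p1 ∨ (¬p4 ∧ ¬p3)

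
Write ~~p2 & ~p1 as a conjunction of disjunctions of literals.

~~p2 & ~p1
≡ p2 & ~p1   — double negation

p2 & ~p1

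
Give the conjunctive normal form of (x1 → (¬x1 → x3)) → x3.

(x1 → (¬x1 → x3)) → x3
⇔ ¬(x1 → (¬x1 → x3)) ∨ x3   [eliminate →]
⇔ ¬(¬x1 ∨ (¬x1 → x3)) ∨ x3   [eliminate →]
⇔ ¬(¬x1 ∨ ¬¬x1 ∨ x3) ∨ x3   [eliminate →]
⇔ (¬¬x1 ∧ ¬¬¬x1 ∧ ¬x3) ∨ x3   [De Morgan]
⇔ (x1 ∧ ¬¬¬x1 ∧ ¬x3) ∨ x3   [double negation]
⇔ (x1 ∧ ¬x1 ∧ ¬x3) ∨ x3   [double negation]
⇔ (x1 ∨ x3) ∧ (¬x1 ∨ x3) ∧ (¬x3 ∨ x3)   [distribute ∨ over ∧]
⇔ (x1 ∨ x3) ∧ (¬x1 ∨ x3)   [simplify]

(x1 ∨ x3) ∧ (¬x1 ∨ x3)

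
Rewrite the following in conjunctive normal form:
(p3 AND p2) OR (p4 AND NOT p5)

(p3 OR p4) AND (p3 OR NOT p5) AND (p2 OR p4) AND (p2 OR NOT p5)

(p3 AND p2) OR (p4 AND NOT p5)
⇔ (p3 OR p4) AND (p3 OR NOT p5) AND (p2 OR p4) AND (p2 OR NOT p5)   [distribute OR over AND]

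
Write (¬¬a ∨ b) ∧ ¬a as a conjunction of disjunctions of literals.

(a ∨ b) ∧ ¬a

(¬¬a ∨ b) ∧ ¬a
= (a ∨ b) ∧ ¬a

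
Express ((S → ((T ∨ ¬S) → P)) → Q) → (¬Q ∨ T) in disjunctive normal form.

((S → ((T ∨ ¬S) → P)) → Q) → (¬Q ∨ T)
≡ ¬((S → ((T ∨ ¬S) → P)) → Q) ∨ ¬Q ∨ T   [eliminate →]
≡ ¬(¬(S → ((T ∨ ¬S) → P)) ∨ Q) ∨ ¬Q ∨ T   [eliminate →]
≡ ¬(¬(¬S ∨ ((T ∨ ¬S) → P)) ∨ Q) ∨ ¬Q ∨ T   [eliminate →]
≡ ¬(¬(¬S ∨ ¬(T ∨ ¬S) ∨ P) ∨ Q) ∨ ¬Q ∨ T   [eliminate →]
≡ (¬¬(¬S ∨ ¬(T ∨ ¬S) ∨ P) ∧ ¬Q) ∨ ¬Q ∨ T   [De Morgan]
≡ ((¬S ∨ ¬(T ∨ ¬S) ∨ P) ∧ ¬Q) ∨ ¬Q ∨ T   [double negation]
≡ ((¬S ∨ (¬T ∧ ¬¬S) ∨ P) ∧ ¬Q) ∨ ¬Q ∨ T   [De Morgan]
≡ ((¬S ∨ (¬T ∧ S) ∨ P) ∧ ¬Q) ∨ ¬Q ∨ T   [double negation]
≡ (¬S ∧ ¬Q) ∨ (¬T ∧ S ∧ ¬Q) ∨ (P ∧ ¬Q) ∨ ¬Q ∨ T   [distribute ∧ over ∨]
≡ ¬Q ∨ T   [simplify]

¬Q ∨ T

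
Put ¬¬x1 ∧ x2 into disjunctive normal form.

x1 ∧ x2

¬¬x1 ∧ x2
⇔ x1 ∧ x2   [double negation]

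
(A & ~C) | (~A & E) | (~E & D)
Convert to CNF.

(A | E | D) & (~C | ~A | ~E) & (~C | ~A | D) & (~C | E | D)

(A & ~C) | (~A & E) | (~E & D)
≡ (A | ~A | ~E) & (A | ~A | D) & (A | E | ~E) & (A | E | D) & (~C | ~A | ~E) & (~C | ~A | D) & (~C | E | ~E) & (~C | E | D)   — distribute | over &
≡ (A | E | D) & (~C | ~A | ~E) & (~C | ~A | D) & (~C | E | D)   — simplify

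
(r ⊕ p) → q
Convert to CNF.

(¬r ∨ p ∨ q) ∧ (¬p ∨ r ∨ q)

(r ⊕ p) → q
= ¬(r ⊕ p) ∨ q   [eliminate →]
= ¬((r ∨ p) ∧ ¬(r ∧ p)) ∨ q   [expand ⊕]
= ¬(r ∨ p) ∨ ¬¬(r ∧ p) ∨ q   [De Morgan]
= (¬r ∧ ¬p) ∨ ¬¬(r ∧ p) ∨ q   [De Morgan]
= (¬r ∧ ¬p) ∨ (r ∧ p) ∨ q   [double negation]
= (¬r ∨ r ∨ q) ∧ (¬r ∨ p ∨ q) ∧ (¬p ∨ r ∨ q) ∧ (¬p ∨ p ∨ q)   [distribute ∨ over ∧]
= (¬r ∨ p ∨ q) ∧ (¬p ∨ r ∨ q)   [simplify]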